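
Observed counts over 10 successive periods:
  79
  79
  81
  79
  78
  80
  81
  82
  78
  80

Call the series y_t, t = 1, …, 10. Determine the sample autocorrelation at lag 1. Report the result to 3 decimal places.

Mean ȳ = (79 + 79 + 81 + 79 + 78 + 80 + 81 + 82 + 78 + 80)/10 = 79.7000
Numerator Σ_{t=1}^{9}(y_t−ȳ)(y_{t+1}−ȳ) = -1.6900
Denominator Σ(y_t−ȳ)² = 16.1000
r_1 = -1.6900 / 16.1000 = -0.105

-0.105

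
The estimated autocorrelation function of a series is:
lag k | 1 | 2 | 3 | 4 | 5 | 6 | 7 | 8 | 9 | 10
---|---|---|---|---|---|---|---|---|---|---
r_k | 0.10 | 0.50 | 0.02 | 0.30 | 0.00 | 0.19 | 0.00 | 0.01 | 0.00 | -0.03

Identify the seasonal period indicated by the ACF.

The largest autocorrelation is r_2 = 0.50, with weaker echoes at lags 4 (0.30) and 6 (0.19); the remaining lags stay at or below 0.10.
The dominant spike at lag 2 indicates a seasonal period of 2.

2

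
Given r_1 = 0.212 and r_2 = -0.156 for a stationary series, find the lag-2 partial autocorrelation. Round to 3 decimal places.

φ_{22} = (r_2 − r_1²) / (1 − r_1²)
r_1² = (0.212)² = 0.044944
Numerator = -0.156 − 0.0449 = -0.2009; denominator = 1 − 0.0449 = 0.9551
φ_{22} = -0.2009 / 0.9551 = -0.210

-0.210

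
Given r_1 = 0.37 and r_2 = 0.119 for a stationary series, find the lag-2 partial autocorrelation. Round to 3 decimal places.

φ_{22} = (r_2 − r_1²) / (1 − r_1²)
r_1² = (0.37)² = 0.1369
Numerator = 0.119 − 0.1369 = -0.0179; denominator = 1 − 0.1369 = 0.8631
φ_{22} = -0.0179 / 0.8631 = -0.021

-0.021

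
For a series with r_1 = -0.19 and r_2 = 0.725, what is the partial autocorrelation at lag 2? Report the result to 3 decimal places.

0.715

φ_{22} = (r_2 − r_1²) / (1 − r_1²)
r_1² = (-0.19)² = 0.0361
Numerator = 0.725 − 0.0361 = 0.6889; denominator = 1 − 0.0361 = 0.9639
φ_{22} = 0.6889 / 0.9639 = 0.715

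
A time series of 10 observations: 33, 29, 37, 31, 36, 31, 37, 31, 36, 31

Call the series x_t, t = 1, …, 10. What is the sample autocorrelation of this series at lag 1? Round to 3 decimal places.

-0.795

Mean x̄ = (33 + 29 + 37 + 31 + 36 + 31 + 37 + 31 + 36 + 31)/10 = 33.2000
Numerator Σ_{t=1}^{9}(x_t−x̄)(x_{t+1}−x̄) = -64.8400
Denominator Σ(x_t−x̄)² = 81.6000
r_1 = -64.8400 / 81.6000 = -0.795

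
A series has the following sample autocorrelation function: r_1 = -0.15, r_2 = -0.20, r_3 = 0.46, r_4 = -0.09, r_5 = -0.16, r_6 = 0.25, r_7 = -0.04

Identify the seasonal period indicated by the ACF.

The largest autocorrelation is r_3 = 0.46, with a weaker echo at lag 6 (0.25); the remaining lags stay at or below -0.04.
The dominant spike at lag 3 indicates a seasonal period of 3.

3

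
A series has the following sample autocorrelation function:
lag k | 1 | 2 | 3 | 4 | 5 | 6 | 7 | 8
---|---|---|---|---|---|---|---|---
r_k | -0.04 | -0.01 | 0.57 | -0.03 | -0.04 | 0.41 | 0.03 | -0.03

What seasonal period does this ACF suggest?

The largest autocorrelation is r_3 = 0.57, with a weaker echo at lag 6 (0.41); the remaining lags stay at or below 0.03.
The dominant spike at lag 3 indicates a seasonal period of 3.

3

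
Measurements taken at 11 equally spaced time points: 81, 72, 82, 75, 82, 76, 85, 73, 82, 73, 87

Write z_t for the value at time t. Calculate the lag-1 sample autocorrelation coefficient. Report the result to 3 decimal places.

-0.748

Mean z̄ = (81 + 72 + 82 + 75 + 82 + 76 + 85 + 73 + 82 + 73 + 87)/11 = 78.9091
Numerator Σ_{t=1}^{10}(z_t−z̄)(z_{t+1}−z̄) = -207.0083
Denominator Σ(z_t−z̄)² = 276.9091
r_1 = -207.0083 / 276.9091 = -0.748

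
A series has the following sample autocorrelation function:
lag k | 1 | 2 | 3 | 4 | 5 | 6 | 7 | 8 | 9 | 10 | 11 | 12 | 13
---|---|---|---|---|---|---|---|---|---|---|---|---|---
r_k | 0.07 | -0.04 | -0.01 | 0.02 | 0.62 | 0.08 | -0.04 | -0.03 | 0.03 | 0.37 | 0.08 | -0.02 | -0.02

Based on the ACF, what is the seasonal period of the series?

The largest autocorrelation is r_5 = 0.62, with a weaker echo at lag 10 (0.37); the remaining lags stay at or below 0.08.
The dominant spike at lag 5 indicates a seasonal period of 5.

5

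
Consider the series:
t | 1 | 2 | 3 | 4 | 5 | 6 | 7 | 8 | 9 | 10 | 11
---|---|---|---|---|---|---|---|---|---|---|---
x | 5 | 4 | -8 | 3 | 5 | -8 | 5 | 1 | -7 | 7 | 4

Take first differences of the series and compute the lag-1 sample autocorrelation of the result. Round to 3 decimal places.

-0.523

First differences Δx: -1, -12, 11, 2, -13, 13, -4, -8, 14, -3
Mean of differences = -0.1000
Numerator Σ(Δx_t−Δx̄)(Δx_{t+1}−Δx̄) = -466.7100
Denominator Σ(Δx_t−Δx̄)² = 892.9000
r_1(Δx) = -466.7100 / 892.9000 = -0.523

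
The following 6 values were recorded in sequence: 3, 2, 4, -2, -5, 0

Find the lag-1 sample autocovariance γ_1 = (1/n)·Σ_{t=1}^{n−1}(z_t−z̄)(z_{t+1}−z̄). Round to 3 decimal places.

2.704

Mean z̄ = (3 + 2 + 4 − 2 − 5 + 0)/6 = 0.3333
Deviations: 2.6667, 1.6667, 3.6667, -2.3333, -5.3333, -0.3333
Σ_{t=1}^{5}(z_t−z̄)(z_{t+1}−z̄) = 16.2222
γ_1 = 16.2222 / 6 = 2.704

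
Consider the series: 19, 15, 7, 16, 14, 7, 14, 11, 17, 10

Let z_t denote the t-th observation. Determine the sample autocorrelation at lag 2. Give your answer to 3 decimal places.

-0.204

Mean z̄ = (19 + 15 + 7 + 16 + 14 + 7 + 14 + 11 + 17 + 10)/10 = 13.0000
Numerator Σ_{t=1}^{8}(z_t−z̄)(z_{t+2}−z̄) = -31.0000
Denominator Σ(z_t−z̄)² = 152.0000
r_2 = -31.0000 / 152.0000 = -0.204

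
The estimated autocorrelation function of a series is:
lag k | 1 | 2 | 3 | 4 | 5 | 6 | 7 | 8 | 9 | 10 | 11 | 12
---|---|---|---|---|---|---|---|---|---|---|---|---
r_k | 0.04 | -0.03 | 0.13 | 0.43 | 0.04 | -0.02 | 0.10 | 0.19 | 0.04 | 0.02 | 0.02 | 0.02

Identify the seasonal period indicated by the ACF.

4

The largest autocorrelation is r_4 = 0.43, with a weaker echo at lag 8 (0.19); the remaining lags stay at or below 0.13.
The dominant spike at lag 4 indicates a seasonal period of 4.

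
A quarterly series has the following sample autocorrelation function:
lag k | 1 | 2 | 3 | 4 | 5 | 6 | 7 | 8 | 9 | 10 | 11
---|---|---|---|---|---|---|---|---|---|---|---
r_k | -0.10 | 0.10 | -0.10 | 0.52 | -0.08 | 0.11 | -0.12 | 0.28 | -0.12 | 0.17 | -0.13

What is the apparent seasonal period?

4

The largest autocorrelation is r_4 = 0.52, with a weaker echo at lag 8 (0.28); the remaining lags stay at or below 0.17.
The dominant spike at lag 4 indicates a seasonal period of 4.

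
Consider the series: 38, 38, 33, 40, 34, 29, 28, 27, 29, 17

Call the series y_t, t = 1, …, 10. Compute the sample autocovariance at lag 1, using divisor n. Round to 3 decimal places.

Mean ȳ = (38 + 38 + 33 + 40 + 34 + 29 + 28 + 27 + 29 + 17)/10 = 31.3000
Σ_{t=1}^{9}(y_t−ȳ)(y_{t+1}−ȳ) = 152.9100
γ_1 = 152.9100 / 10 = 15.291

15.291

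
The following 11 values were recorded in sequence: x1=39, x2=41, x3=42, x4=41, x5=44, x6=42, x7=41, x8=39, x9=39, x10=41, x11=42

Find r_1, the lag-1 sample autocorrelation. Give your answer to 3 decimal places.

Mean x̄ = (39 + 41 + 42 + 41 + 44 + 42 + 41 + 39 + 39 + 41 + 42)/11 = 41.0000
Numerator Σ_{t=1}^{10}(x_t−x̄)(x_{t+1}−x̄) = 7.0000
Denominator Σ(x_t−x̄)² = 24.0000
r_1 = 7.0000 / 24.0000 = 0.292

0.292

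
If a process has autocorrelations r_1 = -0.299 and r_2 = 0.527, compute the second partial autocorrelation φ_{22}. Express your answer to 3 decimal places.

0.481

φ_{22} = (r_2 − r_1²) / (1 − r_1²)
r_1² = (-0.299)² = 0.089401
Numerator = 0.527 − 0.0894 = 0.4376; denominator = 1 − 0.0894 = 0.9106
φ_{22} = 0.4376 / 0.9106 = 0.481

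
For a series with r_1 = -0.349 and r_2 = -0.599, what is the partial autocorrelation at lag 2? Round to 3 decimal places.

-0.821

φ_{22} = (r_2 − r_1²) / (1 − r_1²)
r_1² = (-0.349)² = 0.121801
Numerator = -0.599 − 0.1218 = -0.7208; denominator = 1 − 0.1218 = 0.8782
φ_{22} = -0.7208 / 0.8782 = -0.821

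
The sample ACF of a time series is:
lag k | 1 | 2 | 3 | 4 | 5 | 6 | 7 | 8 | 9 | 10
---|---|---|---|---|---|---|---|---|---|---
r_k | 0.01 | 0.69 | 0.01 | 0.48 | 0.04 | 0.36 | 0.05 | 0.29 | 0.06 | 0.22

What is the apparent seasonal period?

The largest autocorrelation is r_2 = 0.69, with weaker echoes at lags 4 (0.48), 6 (0.36), 8 (0.29) and 10 (0.22); the remaining lags stay at or below 0.06.
The dominant spike at lag 2 indicates a seasonal period of 2.

2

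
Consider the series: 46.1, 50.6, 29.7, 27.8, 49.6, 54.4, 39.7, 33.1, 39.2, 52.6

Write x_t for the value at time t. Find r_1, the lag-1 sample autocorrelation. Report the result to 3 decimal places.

Mean x̄ = (46.1 + 50.6 + 29.7 + 27.8 + 49.6 + 54.4 + 39.7 + 33.1 + 39.2 + 52.6)/10 = 42.2800
Numerator Σ_{t=1}^{9}(x_t−x̄)(x_{t+1}−x̄) = 80.9036
Denominator Σ(x_t−x̄)² = 859.1360
r_1 = 80.9036 / 859.1360 = 0.094

0.094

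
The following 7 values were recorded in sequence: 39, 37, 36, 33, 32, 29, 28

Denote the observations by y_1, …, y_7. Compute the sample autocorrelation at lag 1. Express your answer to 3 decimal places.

Mean ȳ = (39 + 37 + 36 + 33 + 32 + 29 + 28)/7 = 33.4286
Numerator Σ_{t=1}^{6}(y_t−ȳ)(y_{t+1}−ȳ) = 58.9592
Denominator Σ(y_t−ȳ)² = 101.7143
r_1 = 58.9592 / 101.7143 = 0.580

0.580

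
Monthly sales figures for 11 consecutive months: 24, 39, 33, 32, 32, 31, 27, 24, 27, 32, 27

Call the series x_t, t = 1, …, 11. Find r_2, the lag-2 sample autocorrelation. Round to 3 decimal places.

0.006

Mean x̄ = (24 + 39 + 33 + 32 + 32 + 31 + 27 + 24 + 27 + 32 + 27)/11 = 29.8182
Numerator Σ_{t=1}^{9}(x_t−x̄)(x_{t+2}−x̄) = 1.2066
Denominator Σ(x_t−x̄)² = 201.6364
r_2 = 1.2066 / 201.6364 = 0.006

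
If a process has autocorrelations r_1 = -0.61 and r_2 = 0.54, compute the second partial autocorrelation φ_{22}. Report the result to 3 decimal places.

0.267

φ_{22} = (r_2 − r_1²) / (1 − r_1²)
r_1² = (-0.61)² = 0.3721
Numerator = 0.54 − 0.3721 = 0.1679; denominator = 1 − 0.3721 = 0.6279
φ_{22} = 0.1679 / 0.6279 = 0.267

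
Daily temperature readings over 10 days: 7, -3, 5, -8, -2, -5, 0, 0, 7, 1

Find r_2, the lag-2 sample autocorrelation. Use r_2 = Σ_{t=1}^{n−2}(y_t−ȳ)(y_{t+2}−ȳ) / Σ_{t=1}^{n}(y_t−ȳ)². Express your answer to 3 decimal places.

0.403

Mean ȳ = (7 − 3 + 5 − 8 − 2 − 5 + 0 + 0 + 7 + 1)/10 = 0.2000
Numerator Σ_{t=1}^{8}(y_t−ȳ)(y_{t+2}−ȳ) = 90.9200
Denominator Σ(y_t−ȳ)² = 225.6000
r_2 = 90.9200 / 225.6000 = 0.403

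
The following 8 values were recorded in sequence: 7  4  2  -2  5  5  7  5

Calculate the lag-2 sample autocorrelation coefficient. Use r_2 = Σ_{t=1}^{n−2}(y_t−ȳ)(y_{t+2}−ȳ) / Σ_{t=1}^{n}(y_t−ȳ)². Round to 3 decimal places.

Mean ȳ = (7 + 4 + 2 − 2 + 5 + 5 + 7 + 5)/8 = 4.1250
Deviations from mean: 2.8750, -0.1250, -2.1250, -6.1250, 0.8750, 0.8750, 2.8750, 0.8750
Numerator Σ_{t=1}^{6}(y_t−ȳ)(y_{t+2}−ȳ) = -9.2813
Denominator Σ(y_t−ȳ)² = 60.8750
r_2 = -9.2813 / 60.8750 = -0.152

-0.152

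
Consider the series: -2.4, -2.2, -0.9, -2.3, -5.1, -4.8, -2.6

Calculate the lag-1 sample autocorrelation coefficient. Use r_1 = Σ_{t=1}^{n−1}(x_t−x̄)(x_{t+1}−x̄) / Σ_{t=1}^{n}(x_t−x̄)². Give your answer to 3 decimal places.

Mean x̄ = (-2.4 − 2.2 − 0.9 − 2.3 − 5.1 − 4.8 − 2.6)/7 = -2.9000
Σ(x_t−x̄)(x_{t+1}−x̄) = (0.3500) + (1.4000) + (1.2000) + (-1.3200) + (4.1800) + (-0.5700) = 5.2400
Denominator Σ(x_t−x̄)² = 13.6400
r_1 = 5.2400 / 13.6400 = 0.384

0.384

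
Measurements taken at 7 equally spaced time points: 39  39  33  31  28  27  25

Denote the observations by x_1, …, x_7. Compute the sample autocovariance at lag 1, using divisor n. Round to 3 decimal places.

16.192

Mean x̄ = (39 + 39 + 33 + 31 + 28 + 27 + 25)/7 = 31.7143
Σ_{t=1}^{6}(x_t−x̄)(x_{t+1}−x̄) = 113.3469
γ_1 = 113.3469 / 7 = 16.192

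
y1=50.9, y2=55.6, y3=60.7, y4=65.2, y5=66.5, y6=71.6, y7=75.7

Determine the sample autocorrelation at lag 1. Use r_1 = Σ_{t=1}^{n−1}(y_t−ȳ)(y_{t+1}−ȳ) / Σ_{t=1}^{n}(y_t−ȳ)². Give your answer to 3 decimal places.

0.538

Mean ȳ = (50.9 + 55.6 + 60.7 + 65.2 + 66.5 + 71.6 + 75.7)/7 = 63.7429
Σ(y_t−ȳ)(y_{t+1}−ȳ) = (104.5776) + (24.7776) + (-4.4339) + (4.0176) + (21.6633) + (93.9490) = 244.5510
Denominator Σ(y_t−ȳ)² = 454.9371
r_1 = 244.5510 / 454.9371 = 0.538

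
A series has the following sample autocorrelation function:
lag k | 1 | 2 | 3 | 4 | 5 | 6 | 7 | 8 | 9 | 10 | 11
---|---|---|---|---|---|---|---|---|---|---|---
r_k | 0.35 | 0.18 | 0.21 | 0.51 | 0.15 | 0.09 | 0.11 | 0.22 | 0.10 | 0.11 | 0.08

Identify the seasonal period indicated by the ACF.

The largest autocorrelation is r_4 = 0.51; the remaining lags stay at or below 0.35. The elevated value at lag 1 (0.35), dropping to 0.18 at lag 2, reflects decaying short-term dependence rather than seasonality.
The dominant spike at lag 4 indicates a seasonal period of 4.

4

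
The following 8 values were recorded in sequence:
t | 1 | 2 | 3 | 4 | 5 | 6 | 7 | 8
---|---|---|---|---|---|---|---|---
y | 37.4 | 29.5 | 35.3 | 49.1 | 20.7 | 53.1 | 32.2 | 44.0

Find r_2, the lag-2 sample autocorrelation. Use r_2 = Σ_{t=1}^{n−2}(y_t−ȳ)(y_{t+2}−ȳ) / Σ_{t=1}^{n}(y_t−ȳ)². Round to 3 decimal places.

0.393

Mean ȳ = (37.4 + 29.5 + 35.3 + 49.1 + 20.7 + 53.1 + 32.2 + 44.0)/8 = 37.6625
Σ(y_t−ȳ)(y_{t+2}−ȳ) = (0.6202) + (-93.3586) + (40.0739) + (176.5664) + (92.6577) + (97.8352) = 314.3947
Denominator Σ(y_t−ȳ)² = 799.1388
r_2 = 314.3947 / 799.1388 = 0.393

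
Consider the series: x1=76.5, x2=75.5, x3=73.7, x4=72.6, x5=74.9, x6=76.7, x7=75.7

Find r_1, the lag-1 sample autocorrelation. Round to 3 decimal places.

Mean x̄ = (76.5 + 75.5 + 73.7 + 72.6 + 74.9 + 76.7 + 75.7)/7 = 75.0857
Deviations from mean: 1.4143, 0.4143, -1.3857, -2.4857, -0.1857, 1.6143, 0.6143
Σ(x_t−x̄)(x_{t+1}−x̄) = (0.5859) + (-0.5741) + (3.4445) + (0.4616) + (-0.2998) + (0.9916) = 4.6098
Denominator Σ(x_t−x̄)² = 13.2886
r_1 = 4.6098 / 13.2886 = 0.347

0.347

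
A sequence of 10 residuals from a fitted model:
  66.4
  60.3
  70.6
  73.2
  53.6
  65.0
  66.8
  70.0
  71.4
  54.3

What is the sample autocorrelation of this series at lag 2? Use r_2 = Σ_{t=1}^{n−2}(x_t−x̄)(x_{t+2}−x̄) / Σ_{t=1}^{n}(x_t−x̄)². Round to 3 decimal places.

Mean x̄ = (66.4 + 60.3 + 70.6 + 73.2 + 53.6 + 65.0 + 66.8 + 70.0 + 71.4 + 54.3)/10 = 65.1600
Numerator Σ_{t=1}^{8}(x_t−x̄)(x_{t+2}−x̄) = -158.5632
Denominator Σ(x_t−x̄)² = 436.0440
r_2 = -158.5632 / 436.0440 = -0.364

-0.364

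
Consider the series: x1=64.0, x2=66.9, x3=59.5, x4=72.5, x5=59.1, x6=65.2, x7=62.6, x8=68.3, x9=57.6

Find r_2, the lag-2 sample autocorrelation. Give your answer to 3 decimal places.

Mean x̄ = (64.0 + 66.9 + 59.5 + 72.5 + 59.1 + 65.2 + 62.6 + 68.3 + 57.6)/9 = 63.9667
Σ(x_t−x̄)(x_{t+2}−x̄) = (-0.1489) + (25.0311) + (21.7378) + (10.5244) + (6.6511) + (5.3444) + (8.7011) = 77.8411
Denominator Σ(x_t−x̄)² = 187.7600
r_2 = 77.8411 / 187.7600 = 0.415

0.415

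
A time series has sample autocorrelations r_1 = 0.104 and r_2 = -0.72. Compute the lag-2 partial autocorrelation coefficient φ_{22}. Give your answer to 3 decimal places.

φ_{22} = (r_2 − r_1²) / (1 − r_1²)
r_1² = (0.104)² = 0.010816
Numerator = -0.72 − 0.0108 = -0.7308; denominator = 1 − 0.0108 = 0.9892
φ_{22} = -0.7308 / 0.9892 = -0.739

-0.739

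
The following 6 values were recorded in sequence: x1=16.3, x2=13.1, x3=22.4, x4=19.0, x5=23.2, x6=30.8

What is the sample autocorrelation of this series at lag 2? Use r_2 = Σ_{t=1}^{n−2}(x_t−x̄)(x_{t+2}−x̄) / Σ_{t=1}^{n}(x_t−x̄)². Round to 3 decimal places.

Mean x̄ = (16.3 + 13.1 + 22.4 + 19.0 + 23.2 + 30.8)/6 = 20.8000
Σ(x_t−x̄)(x_{t+2}−x̄) = (-7.2000) + (13.8600) + (3.8400) + (-18.0000) = -7.5000
Denominator Σ(x_t−x̄)² = 191.1000
r_2 = -7.5000 / 191.1000 = -0.039

-0.039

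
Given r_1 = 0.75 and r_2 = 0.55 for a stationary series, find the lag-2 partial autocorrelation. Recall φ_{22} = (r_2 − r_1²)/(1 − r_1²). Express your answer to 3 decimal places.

φ_{22} = (r_2 − r_1²) / (1 − r_1²)
r_1² = (0.75)² = 0.5625
Numerator = 0.55 − 0.5625 = -0.0125; denominator = 1 − 0.5625 = 0.4375
φ_{22} = -0.0125 / 0.4375 = -0.029

-0.029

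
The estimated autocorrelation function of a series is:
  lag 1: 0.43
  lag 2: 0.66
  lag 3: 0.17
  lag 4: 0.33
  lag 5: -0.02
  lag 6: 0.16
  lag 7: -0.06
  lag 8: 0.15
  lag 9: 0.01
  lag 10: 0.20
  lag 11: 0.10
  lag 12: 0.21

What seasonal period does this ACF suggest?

The largest autocorrelation is r_2 = 0.66; the remaining lags stay at or below 0.43.
The dominant spike at lag 2 indicates a seasonal period of 2.

2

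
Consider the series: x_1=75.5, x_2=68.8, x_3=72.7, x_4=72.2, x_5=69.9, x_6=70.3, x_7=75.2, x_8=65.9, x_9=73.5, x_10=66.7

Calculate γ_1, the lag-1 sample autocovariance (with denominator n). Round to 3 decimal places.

-6.005

Mean x̄ = (75.5 + 68.8 + 72.7 + 72.2 + 69.9 + 70.3 + 75.2 + 65.9 + 73.5 + 66.7)/10 = 71.0700
Σ_{t=1}^{9}(x_t−x̄)(x_{t+1}−x̄) = -60.0499
γ_1 = -60.0499 / 10 = -6.005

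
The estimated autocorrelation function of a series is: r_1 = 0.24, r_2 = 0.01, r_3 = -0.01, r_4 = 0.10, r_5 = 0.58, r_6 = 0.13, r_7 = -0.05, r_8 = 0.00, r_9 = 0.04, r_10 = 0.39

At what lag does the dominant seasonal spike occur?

The largest autocorrelation is r_5 = 0.58, with a weaker echo at lag 10 (0.39); the remaining lags stay at or below 0.24. The elevated value at lag 1 (0.24), dropping to 0.01 at lag 2, reflects decaying short-term dependence rather than seasonality.
The dominant spike at lag 5 indicates a seasonal period of 5.

5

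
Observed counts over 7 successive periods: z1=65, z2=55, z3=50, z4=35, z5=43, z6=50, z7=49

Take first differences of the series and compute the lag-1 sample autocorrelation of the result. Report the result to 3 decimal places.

0.080

First differences Δz: -10, -5, -15, 8, 7, -1
Mean of differences = -2.6667
Numerator Σ(Δz_t−Δz̄)(Δz_{t+1}−Δz̄) = 33.5556
Denominator Σ(Δz_t−Δz̄)² = 421.3333
r_1(Δz) = 33.5556 / 421.3333 = 0.080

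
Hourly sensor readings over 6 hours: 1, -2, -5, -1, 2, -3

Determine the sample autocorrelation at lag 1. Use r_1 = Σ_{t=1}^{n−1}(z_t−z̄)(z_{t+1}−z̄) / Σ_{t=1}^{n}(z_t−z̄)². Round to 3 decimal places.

-0.143

Mean z̄ = (1 − 2 − 5 − 1 + 2 − 3)/6 = -1.3333
Deviations from mean: 2.3333, -0.6667, -3.6667, 0.3333, 3.3333, -1.6667
Σ(z_t−z̄)(z_{t+1}−z̄) = (-1.5556) + (2.4444) + (-1.2222) + (1.1111) + (-5.5556) = -4.7778
Denominator Σ(z_t−z̄)² = 33.3333
r_1 = -4.7778 / 33.3333 = -0.143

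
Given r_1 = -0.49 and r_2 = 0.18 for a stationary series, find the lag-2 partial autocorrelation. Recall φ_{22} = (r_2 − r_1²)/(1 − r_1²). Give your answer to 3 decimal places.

φ_{22} = (r_2 − r_1²) / (1 − r_1²)
r_1² = (-0.49)² = 0.2401
Numerator = 0.18 − 0.2401 = -0.0601; denominator = 1 − 0.2401 = 0.7599
φ_{22} = -0.0601 / 0.7599 = -0.079

-0.079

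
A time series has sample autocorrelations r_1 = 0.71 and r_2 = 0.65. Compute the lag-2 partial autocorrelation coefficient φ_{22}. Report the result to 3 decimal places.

0.294

φ_{22} = (r_2 − r_1²) / (1 − r_1²)
r_1² = (0.71)² = 0.5041
Numerator = 0.65 − 0.5041 = 0.1459; denominator = 1 − 0.5041 = 0.4959
φ_{22} = 0.1459 / 0.4959 = 0.294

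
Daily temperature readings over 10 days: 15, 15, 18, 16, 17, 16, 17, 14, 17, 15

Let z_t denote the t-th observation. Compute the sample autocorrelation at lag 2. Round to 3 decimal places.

Mean z̄ = (15 + 15 + 18 + 16 + 17 + 16 + 17 + 14 + 17 + 15)/10 = 16.0000
Numerator Σ_{t=1}^{8}(z_t−z̄)(z_{t+2}−z̄) = 4.0000
Denominator Σ(z_t−z̄)² = 14.0000
r_2 = 4.0000 / 14.0000 = 0.286

0.286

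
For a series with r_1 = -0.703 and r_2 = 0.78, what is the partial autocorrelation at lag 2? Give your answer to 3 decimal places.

φ_{22} = (r_2 − r_1²) / (1 − r_1²)
r_1² = (-0.703)² = 0.494209
Numerator = 0.78 − 0.4942 = 0.2858; denominator = 1 − 0.4942 = 0.5058
φ_{22} = 0.2858 / 0.5058 = 0.565

0.565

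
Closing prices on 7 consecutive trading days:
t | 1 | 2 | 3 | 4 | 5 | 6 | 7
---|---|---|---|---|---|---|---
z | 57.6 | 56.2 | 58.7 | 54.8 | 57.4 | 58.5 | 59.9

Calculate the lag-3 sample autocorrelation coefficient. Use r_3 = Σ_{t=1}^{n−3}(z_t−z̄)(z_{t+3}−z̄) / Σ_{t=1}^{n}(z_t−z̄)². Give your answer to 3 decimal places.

-0.304

Mean z̄ = (57.6 + 56.2 + 58.7 + 54.8 + 57.4 + 58.5 + 59.9)/7 = 57.5857
Deviations from mean: 0.0143, -1.3857, 1.1143, -2.7857, -0.1857, 0.9143, 2.3143
Σ(z_t−z̄)(z_{t+3}−z̄) = (-0.0398) + (0.2573) + (1.0188) + (-6.4469) = -5.2106
Denominator Σ(z_t−z̄)² = 17.1486
r_3 = -5.2106 / 17.1486 = -0.304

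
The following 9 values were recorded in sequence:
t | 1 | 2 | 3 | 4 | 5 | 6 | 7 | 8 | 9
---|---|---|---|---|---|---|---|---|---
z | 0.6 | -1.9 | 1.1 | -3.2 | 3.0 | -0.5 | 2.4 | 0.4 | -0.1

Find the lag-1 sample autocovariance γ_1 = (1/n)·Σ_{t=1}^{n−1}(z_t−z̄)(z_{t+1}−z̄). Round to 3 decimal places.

Mean z̄ = (0.6 − 1.9 + 1.1 − 3.2 + 3.0 − 0.5 + 2.4 + 0.4 − 0.1)/9 = 0.2000
Σ_{t=1}^{8}(z_t−z̄)(z_{t+1}−z̄) = -18.4300
γ_1 = -18.4300 / 9 = -2.048

-2.048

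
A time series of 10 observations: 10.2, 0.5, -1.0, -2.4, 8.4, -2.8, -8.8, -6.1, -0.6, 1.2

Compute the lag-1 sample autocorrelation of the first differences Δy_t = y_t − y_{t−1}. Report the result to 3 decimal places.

First differences Δy: -9.7, -1.5, -1.4, 10.8, -11.2, -6.0, 2.7, 5.5, 1.8
Mean of differences = -1.0000
Numerator Σ(Δy_t−Δȳ)(Δy_{t+1}−Δȳ) = -45.7800
Denominator Σ(Δy_t−Δȳ)² = 408.1600
r_1(Δy) = -45.7800 / 408.1600 = -0.112

-0.112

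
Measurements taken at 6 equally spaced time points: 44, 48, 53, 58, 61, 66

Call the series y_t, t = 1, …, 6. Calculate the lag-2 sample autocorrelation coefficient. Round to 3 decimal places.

Mean ȳ = (44 + 48 + 53 + 58 + 61 + 66)/6 = 55.0000
Deviations from mean: -11.0000, -7.0000, -2.0000, 3.0000, 6.0000, 11.0000
Σ(y_t−ȳ)(y_{t+2}−ȳ) = (22.0000) + (-21.0000) + (-12.0000) + (33.0000) = 22.0000
Denominator Σ(y_t−ȳ)² = 340.0000
r_2 = 22.0000 / 340.0000 = 0.065

0.065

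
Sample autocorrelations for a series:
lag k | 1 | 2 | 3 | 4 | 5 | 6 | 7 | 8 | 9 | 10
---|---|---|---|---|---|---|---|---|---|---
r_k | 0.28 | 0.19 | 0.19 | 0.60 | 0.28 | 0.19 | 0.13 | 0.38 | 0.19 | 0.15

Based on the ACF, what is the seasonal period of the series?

4

The largest autocorrelation is r_4 = 0.60, with a weaker echo at lag 8 (0.38); the remaining lags stay at or below 0.28. The elevated value at lag 1 (0.28), dropping to 0.19 at lag 2, reflects decaying short-term dependence rather than seasonality.
The dominant spike at lag 4 indicates a seasonal period of 4.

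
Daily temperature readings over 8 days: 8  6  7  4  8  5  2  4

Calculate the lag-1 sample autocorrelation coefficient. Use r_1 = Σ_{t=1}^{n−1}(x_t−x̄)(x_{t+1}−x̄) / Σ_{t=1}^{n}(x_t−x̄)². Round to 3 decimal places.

Mean x̄ = (8 + 6 + 7 + 4 + 8 + 5 + 2 + 4)/8 = 5.5000
Σ(x_t−x̄)(x_{t+1}−x̄) = (1.2500) + (0.7500) + (-2.2500) + (-3.7500) + (-1.2500) + (1.7500) + (5.2500) = 1.7500
Denominator Σ(x_t−x̄)² = 32.0000
r_1 = 1.7500 / 32.0000 = 0.055

0.055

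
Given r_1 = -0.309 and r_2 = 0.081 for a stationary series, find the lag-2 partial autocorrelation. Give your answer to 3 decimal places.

-0.016

φ_{22} = (r_2 − r_1²) / (1 − r_1²)
r_1² = (-0.309)² = 0.095481
Numerator = 0.081 − 0.0955 = -0.0145; denominator = 1 − 0.0955 = 0.9045
φ_{22} = -0.0145 / 0.9045 = -0.016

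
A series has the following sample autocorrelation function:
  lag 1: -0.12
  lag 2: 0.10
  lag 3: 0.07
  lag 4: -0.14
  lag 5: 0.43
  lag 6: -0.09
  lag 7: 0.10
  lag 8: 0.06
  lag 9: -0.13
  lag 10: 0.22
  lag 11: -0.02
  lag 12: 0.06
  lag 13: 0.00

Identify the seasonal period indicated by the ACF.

5

The largest autocorrelation is r_5 = 0.43, with a weaker echo at lag 10 (0.22); the remaining lags stay at or below 0.10.
The dominant spike at lag 5 indicates a seasonal period of 5.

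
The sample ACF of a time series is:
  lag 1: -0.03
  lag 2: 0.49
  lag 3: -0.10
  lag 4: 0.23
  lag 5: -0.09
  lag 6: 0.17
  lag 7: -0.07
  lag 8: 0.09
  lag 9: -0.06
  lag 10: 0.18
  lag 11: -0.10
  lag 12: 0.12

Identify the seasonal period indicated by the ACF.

The largest autocorrelation is r_2 = 0.49, with weaker echoes at lags 4 (0.23), 6 (0.17) and 10 (0.18); the remaining lags stay at or below 0.12.
The dominant spike at lag 2 indicates a seasonal period of 2.

2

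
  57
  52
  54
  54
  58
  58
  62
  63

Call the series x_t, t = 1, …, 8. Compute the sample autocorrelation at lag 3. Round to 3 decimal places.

-0.158

Mean x̄ = (57 + 52 + 54 + 54 + 58 + 58 + 62 + 63)/8 = 57.2500
Deviations from mean: -0.2500, -5.2500, -3.2500, -3.2500, 0.7500, 0.7500, 4.7500, 5.7500
Σ(x_t−x̄)(x_{t+3}−x̄) = (0.8125) + (-3.9375) + (-2.4375) + (-15.4375) + (4.3125) = -16.6875
Denominator Σ(x_t−x̄)² = 105.5000
r_3 = -16.6875 / 105.5000 = -0.158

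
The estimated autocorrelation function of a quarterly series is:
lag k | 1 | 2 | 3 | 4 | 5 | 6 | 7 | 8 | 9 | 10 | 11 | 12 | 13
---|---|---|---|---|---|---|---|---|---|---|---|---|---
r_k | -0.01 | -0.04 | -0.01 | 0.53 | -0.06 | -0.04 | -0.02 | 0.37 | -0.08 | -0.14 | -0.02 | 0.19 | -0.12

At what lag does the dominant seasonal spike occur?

The largest autocorrelation is r_4 = 0.53, with weaker echoes at lags 8 (0.37) and 12 (0.19); the remaining lags stay at or below -0.01.
The dominant spike at lag 4 indicates a seasonal period of 4.

4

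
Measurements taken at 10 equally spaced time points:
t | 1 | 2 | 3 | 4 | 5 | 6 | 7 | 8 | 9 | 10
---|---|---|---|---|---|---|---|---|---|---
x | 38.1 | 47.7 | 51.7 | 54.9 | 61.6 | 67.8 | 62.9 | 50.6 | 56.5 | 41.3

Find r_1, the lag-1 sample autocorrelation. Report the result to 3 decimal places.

Mean x̄ = (38.1 + 47.7 + 51.7 + 54.9 + 61.6 + 67.8 + 62.9 + 50.6 + 56.5 + 41.3)/10 = 53.3100
Numerator Σ_{t=1}^{9}(x_t−x̄)(x_{t+1}−x̄) = 291.1169
Denominator Σ(x_t−x̄)² = 800.3490
r_1 = 291.1169 / 800.3490 = 0.364

0.364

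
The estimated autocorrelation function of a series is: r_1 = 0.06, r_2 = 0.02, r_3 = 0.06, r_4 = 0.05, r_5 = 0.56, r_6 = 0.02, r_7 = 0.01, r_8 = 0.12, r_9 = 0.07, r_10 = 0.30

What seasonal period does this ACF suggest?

The largest autocorrelation is r_5 = 0.56, with a weaker echo at lag 10 (0.30); the remaining lags stay at or below 0.12.
The dominant spike at lag 5 indicates a seasonal period of 5.

5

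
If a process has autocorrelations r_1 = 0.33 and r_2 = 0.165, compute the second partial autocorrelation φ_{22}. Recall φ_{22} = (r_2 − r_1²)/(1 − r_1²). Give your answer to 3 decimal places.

0.063

φ_{22} = (r_2 − r_1²) / (1 − r_1²)
r_1² = (0.33)² = 0.1089
Numerator = 0.165 − 0.1089 = 0.0561; denominator = 1 − 0.1089 = 0.8911
φ_{22} = 0.0561 / 0.8911 = 0.063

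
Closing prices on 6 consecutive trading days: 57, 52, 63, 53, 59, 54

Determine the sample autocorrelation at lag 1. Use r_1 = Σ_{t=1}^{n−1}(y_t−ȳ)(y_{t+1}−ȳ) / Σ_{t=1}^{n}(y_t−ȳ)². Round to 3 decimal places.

-0.791

Mean ȳ = (57 + 52 + 63 + 53 + 59 + 54)/6 = 56.3333
Deviations from mean: 0.6667, -4.3333, 6.6667, -3.3333, 2.6667, -2.3333
Numerator Σ_{t=1}^{5}(y_t−ȳ)(y_{t+1}−ȳ) = -69.1111
Denominator Σ(y_t−ȳ)² = 87.3333
r_1 = -69.1111 / 87.3333 = -0.791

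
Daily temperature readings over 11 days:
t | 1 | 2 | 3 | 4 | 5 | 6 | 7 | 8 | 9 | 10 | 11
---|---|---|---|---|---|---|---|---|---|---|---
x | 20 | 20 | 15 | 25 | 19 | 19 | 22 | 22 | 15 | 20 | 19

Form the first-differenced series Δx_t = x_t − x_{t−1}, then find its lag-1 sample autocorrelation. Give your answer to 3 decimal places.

First differences Δx: 0, -5, 10, -6, 0, 3, 0, -7, 5, -1
Mean of differences = -0.1000
Numerator Σ(Δx_t−Δx̄)(Δx_{t+1}−Δx̄) = -150.0100
Denominator Σ(Δx_t−Δx̄)² = 244.9000
r_1(Δx) = -150.0100 / 244.9000 = -0.613

-0.613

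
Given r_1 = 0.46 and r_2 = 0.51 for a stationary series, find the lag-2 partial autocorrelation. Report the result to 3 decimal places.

0.378

φ_{22} = (r_2 − r_1²) / (1 − r_1²)
r_1² = (0.46)² = 0.2116
Numerator = 0.51 − 0.2116 = 0.2984; denominator = 1 − 0.2116 = 0.7884
φ_{22} = 0.2984 / 0.7884 = 0.378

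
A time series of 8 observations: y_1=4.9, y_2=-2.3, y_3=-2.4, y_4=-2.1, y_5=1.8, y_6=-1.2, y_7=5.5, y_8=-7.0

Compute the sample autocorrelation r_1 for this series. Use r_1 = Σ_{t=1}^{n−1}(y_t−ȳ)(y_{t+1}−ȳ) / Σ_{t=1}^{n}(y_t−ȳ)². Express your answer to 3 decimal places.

-0.426

Mean ȳ = (4.9 − 2.3 − 2.4 − 2.1 + 1.8 − 1.2 + 5.5 − 7.0)/8 = -0.3500
Σ(y_t−ȳ)(y_{t+1}−ȳ) = (-10.2375) + (3.9975) + (3.5875) + (-3.7625) + (-1.8275) + (-4.9725) + (-38.9025) = -52.1175
Denominator Σ(y_t−ȳ)² = 122.4200
r_1 = -52.1175 / 122.4200 = -0.426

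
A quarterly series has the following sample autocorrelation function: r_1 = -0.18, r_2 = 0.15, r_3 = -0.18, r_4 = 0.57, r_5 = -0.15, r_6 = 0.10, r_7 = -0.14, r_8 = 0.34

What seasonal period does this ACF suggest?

The largest autocorrelation is r_4 = 0.57, with a weaker echo at lag 8 (0.34); the remaining lags stay at or below 0.15.
The dominant spike at lag 4 indicates a seasonal period of 4.

4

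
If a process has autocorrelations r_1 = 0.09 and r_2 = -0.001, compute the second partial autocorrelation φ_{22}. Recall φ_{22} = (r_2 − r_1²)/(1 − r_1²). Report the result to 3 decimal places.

φ_{22} = (r_2 − r_1²) / (1 − r_1²)
r_1² = (0.09)² = 0.0081
Numerator = -0.001 − 0.0081 = -0.0091; denominator = 1 − 0.0081 = 0.9919
φ_{22} = -0.0091 / 0.9919 = -0.009

-0.009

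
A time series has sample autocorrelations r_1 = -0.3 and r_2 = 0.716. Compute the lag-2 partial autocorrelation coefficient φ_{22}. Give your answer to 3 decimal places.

0.688

φ_{22} = (r_2 − r_1²) / (1 − r_1²)
r_1² = (-0.3)² = 0.09
Numerator = 0.716 − 0.0900 = 0.6260; denominator = 1 − 0.0900 = 0.9100
φ_{22} = 0.6260 / 0.9100 = 0.688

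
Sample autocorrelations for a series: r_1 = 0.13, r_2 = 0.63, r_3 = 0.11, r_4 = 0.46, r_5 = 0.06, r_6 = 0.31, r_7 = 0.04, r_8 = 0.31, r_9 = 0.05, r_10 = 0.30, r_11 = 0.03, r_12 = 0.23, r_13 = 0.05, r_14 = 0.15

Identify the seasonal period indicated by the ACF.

2

The largest autocorrelation is r_2 = 0.63, with weaker echoes at lags 4 (0.46), 6 (0.31), 8 (0.31), 10 (0.30), 12 (0.23) and 14 (0.15); the remaining lags stay at or below 0.13.
The dominant spike at lag 2 indicates a seasonal period of 2.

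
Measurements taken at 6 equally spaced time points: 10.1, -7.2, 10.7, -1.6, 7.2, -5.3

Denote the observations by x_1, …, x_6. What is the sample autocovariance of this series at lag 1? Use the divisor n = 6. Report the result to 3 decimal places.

-40.501

Mean x̄ = (10.1 − 7.2 + 10.7 − 1.6 + 7.2 − 5.3)/6 = 2.3167
Σ_{t=1}^{5}(x_t−x̄)(x_{t+1}−x̄) = -243.0086
γ_1 = -243.0086 / 6 = -40.501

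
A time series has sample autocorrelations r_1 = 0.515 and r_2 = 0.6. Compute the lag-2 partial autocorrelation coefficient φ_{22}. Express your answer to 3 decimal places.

φ_{22} = (r_2 − r_1²) / (1 − r_1²)
r_1² = (0.515)² = 0.265225
Numerator = 0.6 − 0.2652 = 0.3348; denominator = 1 − 0.2652 = 0.7348
φ_{22} = 0.3348 / 0.7348 = 0.456

0.456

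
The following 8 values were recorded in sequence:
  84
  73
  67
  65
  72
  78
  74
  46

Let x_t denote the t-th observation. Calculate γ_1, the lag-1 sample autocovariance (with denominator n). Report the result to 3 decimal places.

-1.111

Mean x̄ = (84 + 73 + 67 + 65 + 72 + 78 + 74 + 46)/8 = 69.8750
Deviations: 14.1250, 3.1250, -2.8750, -4.8750, 2.1250, 8.1250, 4.1250, -23.8750
Σ_{t=1}^{7}(x_t−x̄)(x_{t+1}−x̄) = -8.8906
γ_1 = -8.8906 / 8 = -1.111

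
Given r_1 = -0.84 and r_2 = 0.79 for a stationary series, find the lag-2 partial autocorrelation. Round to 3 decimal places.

0.287

φ_{22} = (r_2 − r_1²) / (1 − r_1²)
r_1² = (-0.84)² = 0.7056
Numerator = 0.79 − 0.7056 = 0.0844; denominator = 1 − 0.7056 = 0.2944
φ_{22} = 0.0844 / 0.2944 = 0.287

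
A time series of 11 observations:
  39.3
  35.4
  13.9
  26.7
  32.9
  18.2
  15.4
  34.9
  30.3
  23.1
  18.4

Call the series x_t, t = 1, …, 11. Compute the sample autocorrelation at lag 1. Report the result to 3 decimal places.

Mean x̄ = (39.3 + 35.4 + 13.9 + 26.7 + 32.9 + 18.2 + 15.4 + 34.9 + 30.3 + 23.1 + 18.4)/11 = 26.2273
Numerator Σ_{t=1}^{10}(x_t−x̄)(x_{t+1}−x̄) = -9.3244
Denominator Σ(x_t−x̄)² = 796.2618
r_1 = -9.3244 / 796.2618 = -0.012

-0.012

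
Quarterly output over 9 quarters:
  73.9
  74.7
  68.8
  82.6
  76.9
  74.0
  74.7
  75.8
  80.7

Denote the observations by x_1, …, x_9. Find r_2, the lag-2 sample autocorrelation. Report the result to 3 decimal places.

-0.160

Mean x̄ = (73.9 + 74.7 + 68.8 + 82.6 + 76.9 + 74.0 + 74.7 + 75.8 + 80.7)/9 = 75.7889
Numerator Σ_{t=1}^{7}(x_t−x̄)(x_{t+2}−x̄) = -20.7425
Denominator Σ(x_t−x̄)² = 129.7289
r_2 = -20.7425 / 129.7289 = -0.160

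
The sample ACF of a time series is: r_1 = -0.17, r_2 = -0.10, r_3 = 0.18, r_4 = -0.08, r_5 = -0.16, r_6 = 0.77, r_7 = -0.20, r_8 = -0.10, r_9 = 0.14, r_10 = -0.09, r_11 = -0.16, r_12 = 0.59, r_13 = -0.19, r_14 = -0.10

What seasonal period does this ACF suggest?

6

The largest autocorrelation is r_6 = 0.77, with a weaker echo at lag 12 (0.59); the remaining lags stay at or below 0.18.
The dominant spike at lag 6 indicates a seasonal period of 6.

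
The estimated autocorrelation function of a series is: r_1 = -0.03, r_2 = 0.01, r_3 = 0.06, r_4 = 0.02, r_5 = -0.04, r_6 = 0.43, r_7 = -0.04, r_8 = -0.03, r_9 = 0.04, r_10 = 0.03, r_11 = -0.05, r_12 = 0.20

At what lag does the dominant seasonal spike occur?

6

The largest autocorrelation is r_6 = 0.43, with a weaker echo at lag 12 (0.20); the remaining lags stay at or below 0.06.
The dominant spike at lag 6 indicates a seasonal period of 6.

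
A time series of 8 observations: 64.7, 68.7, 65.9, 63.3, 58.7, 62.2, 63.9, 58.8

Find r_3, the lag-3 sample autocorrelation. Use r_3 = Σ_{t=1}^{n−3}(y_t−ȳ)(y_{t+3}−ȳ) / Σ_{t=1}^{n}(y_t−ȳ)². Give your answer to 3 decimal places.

-0.088

Mean ȳ = (64.7 + 68.7 + 65.9 + 63.3 + 58.7 + 62.2 + 63.9 + 58.8)/8 = 63.2750
Deviations from mean: 1.4250, 5.4250, 2.6250, 0.0250, -4.5750, -1.0750, 0.6250, -4.4750
Numerator Σ_{t=1}^{5}(y_t−ȳ)(y_{t+3}−ȳ) = -7.1169
Denominator Σ(y_t−ȳ)² = 80.8550
r_3 = -7.1169 / 80.8550 = -0.088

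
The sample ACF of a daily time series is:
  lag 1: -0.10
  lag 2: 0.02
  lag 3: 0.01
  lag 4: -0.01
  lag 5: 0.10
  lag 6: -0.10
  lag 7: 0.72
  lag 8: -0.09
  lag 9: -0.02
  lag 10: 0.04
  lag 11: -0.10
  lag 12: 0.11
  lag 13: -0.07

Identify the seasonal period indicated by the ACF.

The largest autocorrelation is r_7 = 0.72; the remaining lags stay at or below 0.11.
The dominant spike at lag 7 indicates a seasonal period of 7.

7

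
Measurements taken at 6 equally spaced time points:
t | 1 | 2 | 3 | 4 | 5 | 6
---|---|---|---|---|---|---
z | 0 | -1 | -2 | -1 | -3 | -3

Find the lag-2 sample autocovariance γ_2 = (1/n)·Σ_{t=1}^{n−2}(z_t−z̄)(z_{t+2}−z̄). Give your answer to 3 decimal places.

Mean z̄ = (0 − 1 − 2 − 1 − 3 − 3)/6 = -1.6667
Deviations: 1.6667, 0.6667, -0.3333, 0.6667, -1.3333, -1.3333
Σ_{t=1}^{4}(z_t−z̄)(z_{t+2}−z̄) = -0.5556
γ_2 = -0.5556 / 6 = -0.093

-0.093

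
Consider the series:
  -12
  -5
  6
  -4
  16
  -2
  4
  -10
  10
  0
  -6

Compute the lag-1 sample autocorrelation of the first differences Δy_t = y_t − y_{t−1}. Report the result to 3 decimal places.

-0.687

First differences Δy: 7, 11, -10, 20, -18, 6, -14, 20, -10, -6
Mean of differences = 0.6000
Numerator Σ(Δy_t−Δȳ)(Δy_{t+1}−Δȳ) = -1208.3600
Denominator Σ(Δy_t−Δȳ)² = 1758.4000
r_1(Δy) = -1208.3600 / 1758.4000 = -0.687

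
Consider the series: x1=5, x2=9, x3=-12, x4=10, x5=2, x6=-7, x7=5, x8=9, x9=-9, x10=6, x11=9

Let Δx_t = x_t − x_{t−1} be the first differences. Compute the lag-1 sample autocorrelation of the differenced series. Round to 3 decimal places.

First differences Δx: 4, -21, 22, -8, -9, 12, 4, -18, 15, 3
Mean of differences = 0.4000
Numerator Σ(Δx_t−Δx̄)(Δx_{t+1}−Δx̄) = -1005.9600
Denominator Σ(Δx_t−Δx̄)² = 1802.4000
r_1(Δx) = -1005.9600 / 1802.4000 = -0.558

-0.558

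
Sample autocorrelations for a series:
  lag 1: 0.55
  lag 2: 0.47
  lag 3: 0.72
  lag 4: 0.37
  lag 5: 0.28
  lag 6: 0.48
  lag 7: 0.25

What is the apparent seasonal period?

The largest autocorrelation is r_3 = 0.72; the remaining lags stay at or below 0.55. The elevated value at lag 1 (0.55), dropping to 0.47 at lag 2, reflects decaying short-term dependence rather than seasonality.
The dominant spike at lag 3 indicates a seasonal period of 3.

3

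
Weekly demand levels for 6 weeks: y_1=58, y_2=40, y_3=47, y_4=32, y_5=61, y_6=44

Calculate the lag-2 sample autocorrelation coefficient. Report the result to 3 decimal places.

Mean ȳ = (58 + 40 + 47 + 32 + 61 + 44)/6 = 47.0000
Deviations from mean: 11.0000, -7.0000, 0.0000, -15.0000, 14.0000, -3.0000
Numerator Σ_{t=1}^{4}(y_t−ȳ)(y_{t+2}−ȳ) = 150.0000
Denominator Σ(y_t−ȳ)² = 600.0000
r_2 = 150.0000 / 600.0000 = 0.250

0.250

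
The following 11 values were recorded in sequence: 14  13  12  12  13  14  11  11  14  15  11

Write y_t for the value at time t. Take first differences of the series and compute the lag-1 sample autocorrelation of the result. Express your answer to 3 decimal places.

-0.039

First differences Δy: -1, -1, 0, 1, 1, -3, 0, 3, 1, -4
Mean of differences = -0.3000
Numerator Σ(Δy_t−Δȳ)(Δy_{t+1}−Δȳ) = -1.4900
Denominator Σ(Δy_t−Δȳ)² = 38.1000
r_1(Δy) = -1.4900 / 38.1000 = -0.039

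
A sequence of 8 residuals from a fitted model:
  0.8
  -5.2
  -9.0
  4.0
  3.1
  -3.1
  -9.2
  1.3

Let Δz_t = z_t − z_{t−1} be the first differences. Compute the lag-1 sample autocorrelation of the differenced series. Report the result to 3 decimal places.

First differences Δz: -6.0, -3.8, 13.0, -0.9, -6.2, -6.1, 10.5
Mean of differences = 0.0714
Numerator Σ(Δz_t−Δz̄)(Δz_{t+1}−Δz̄) = -58.6694
Denominator Σ(Δz_t−Δz̄)² = 406.1143
r_1(Δz) = -58.6694 / 406.1143 = -0.144

-0.144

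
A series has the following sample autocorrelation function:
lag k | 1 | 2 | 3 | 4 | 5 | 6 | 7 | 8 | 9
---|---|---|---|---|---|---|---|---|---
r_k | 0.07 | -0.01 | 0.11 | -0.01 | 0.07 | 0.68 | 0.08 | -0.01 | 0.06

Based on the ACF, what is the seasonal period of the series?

6

The largest autocorrelation is r_6 = 0.68; the remaining lags stay at or below 0.11.
The dominant spike at lag 6 indicates a seasonal period of 6.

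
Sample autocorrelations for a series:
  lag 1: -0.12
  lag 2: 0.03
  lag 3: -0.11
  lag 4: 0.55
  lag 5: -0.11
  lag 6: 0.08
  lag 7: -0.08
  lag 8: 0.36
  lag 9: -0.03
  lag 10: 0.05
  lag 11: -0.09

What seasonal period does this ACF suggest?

The largest autocorrelation is r_4 = 0.55, with a weaker echo at lag 8 (0.36); the remaining lags stay at or below 0.08.
The dominant spike at lag 4 indicates a seasonal period of 4.

4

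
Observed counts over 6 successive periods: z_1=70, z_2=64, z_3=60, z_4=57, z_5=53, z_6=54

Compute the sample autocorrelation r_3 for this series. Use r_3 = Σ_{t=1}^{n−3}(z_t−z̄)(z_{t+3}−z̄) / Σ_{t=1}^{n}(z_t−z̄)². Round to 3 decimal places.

-0.279

Mean z̄ = (70 + 64 + 60 + 57 + 53 + 54)/6 = 59.6667
Deviations from mean: 10.3333, 4.3333, 0.3333, -2.6667, -6.6667, -5.6667
Numerator Σ_{t=1}^{3}(z_t−z̄)(z_{t+3}−z̄) = -58.3333
Denominator Σ(z_t−z̄)² = 209.3333
r_3 = -58.3333 / 209.3333 = -0.279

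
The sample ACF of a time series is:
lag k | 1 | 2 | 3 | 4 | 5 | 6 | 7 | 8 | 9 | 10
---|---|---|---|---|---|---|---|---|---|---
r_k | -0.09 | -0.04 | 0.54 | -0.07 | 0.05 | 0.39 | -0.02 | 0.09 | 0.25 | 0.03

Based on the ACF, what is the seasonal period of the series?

The largest autocorrelation is r_3 = 0.54, with weaker echoes at lags 6 (0.39) and 9 (0.25); the remaining lags stay at or below 0.09.
The dominant spike at lag 3 indicates a seasonal period of 3.

3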